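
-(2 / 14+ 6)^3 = -79507 / 343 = -231.80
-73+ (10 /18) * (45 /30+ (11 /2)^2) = -55.36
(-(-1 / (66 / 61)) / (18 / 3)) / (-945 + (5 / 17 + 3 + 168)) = -1037 / 5208588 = -0.00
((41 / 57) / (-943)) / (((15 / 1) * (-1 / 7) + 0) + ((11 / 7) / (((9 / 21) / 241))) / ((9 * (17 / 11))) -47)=-1071 / 20202947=-0.00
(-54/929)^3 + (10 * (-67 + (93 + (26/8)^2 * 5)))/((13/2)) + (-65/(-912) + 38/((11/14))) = 1364826294258983/8043307372848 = 169.68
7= 7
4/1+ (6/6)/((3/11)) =23/3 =7.67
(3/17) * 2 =6/17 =0.35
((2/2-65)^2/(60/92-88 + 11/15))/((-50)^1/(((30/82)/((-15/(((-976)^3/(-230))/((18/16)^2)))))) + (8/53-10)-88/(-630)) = 175470820329730867200/36024507079182081263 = 4.87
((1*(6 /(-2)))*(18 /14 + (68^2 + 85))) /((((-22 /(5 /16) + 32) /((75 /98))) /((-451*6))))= -4182292125 /5488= -762079.47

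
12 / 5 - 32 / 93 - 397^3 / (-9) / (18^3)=9715195991 / 8135640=1194.15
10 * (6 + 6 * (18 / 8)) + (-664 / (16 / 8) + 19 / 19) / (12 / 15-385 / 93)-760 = -723530 / 1553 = -465.89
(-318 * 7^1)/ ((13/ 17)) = -37842/ 13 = -2910.92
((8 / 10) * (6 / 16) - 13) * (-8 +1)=889 / 10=88.90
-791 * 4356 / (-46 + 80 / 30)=5168394 / 65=79513.75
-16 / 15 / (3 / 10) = -32 / 9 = -3.56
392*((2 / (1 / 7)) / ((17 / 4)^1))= 21952 / 17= 1291.29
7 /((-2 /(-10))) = 35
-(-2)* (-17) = -34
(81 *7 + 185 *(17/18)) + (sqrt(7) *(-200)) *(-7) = 13351/18 + 1400 *sqrt(7) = 4445.77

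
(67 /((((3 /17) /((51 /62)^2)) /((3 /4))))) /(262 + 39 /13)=2962539 /4074640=0.73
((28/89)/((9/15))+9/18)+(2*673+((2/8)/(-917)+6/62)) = 40898637385/30360036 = 1347.12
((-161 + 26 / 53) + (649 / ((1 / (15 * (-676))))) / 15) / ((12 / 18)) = -69782637 / 106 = -658326.76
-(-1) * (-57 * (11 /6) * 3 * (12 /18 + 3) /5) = -2299 /10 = -229.90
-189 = -189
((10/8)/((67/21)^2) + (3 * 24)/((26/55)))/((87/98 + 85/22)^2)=10337186034945/1530989125588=6.75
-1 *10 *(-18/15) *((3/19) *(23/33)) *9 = 2484/209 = 11.89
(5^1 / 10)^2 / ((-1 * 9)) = -1 / 36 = -0.03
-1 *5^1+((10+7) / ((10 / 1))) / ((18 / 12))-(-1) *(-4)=-118 / 15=-7.87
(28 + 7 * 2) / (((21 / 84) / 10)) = 1680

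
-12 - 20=-32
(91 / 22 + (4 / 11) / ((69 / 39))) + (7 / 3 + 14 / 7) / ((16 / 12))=7683 / 1012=7.59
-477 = -477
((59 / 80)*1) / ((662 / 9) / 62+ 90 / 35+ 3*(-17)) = -115227 / 7381120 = -0.02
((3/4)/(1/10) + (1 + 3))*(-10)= -115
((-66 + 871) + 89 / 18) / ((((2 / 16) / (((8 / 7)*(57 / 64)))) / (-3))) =-277001 / 14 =-19785.79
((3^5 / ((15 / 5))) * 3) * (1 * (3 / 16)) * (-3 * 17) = -37179 / 16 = -2323.69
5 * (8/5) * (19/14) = 76/7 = 10.86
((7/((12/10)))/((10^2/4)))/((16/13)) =91/480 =0.19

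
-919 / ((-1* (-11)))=-919 / 11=-83.55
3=3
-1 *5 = -5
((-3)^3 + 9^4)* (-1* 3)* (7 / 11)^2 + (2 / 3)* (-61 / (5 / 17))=-121144 / 15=-8076.27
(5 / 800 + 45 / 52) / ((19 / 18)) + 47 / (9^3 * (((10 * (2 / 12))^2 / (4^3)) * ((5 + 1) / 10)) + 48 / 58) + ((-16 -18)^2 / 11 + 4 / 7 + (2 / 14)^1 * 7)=878064150637 / 7992544560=109.86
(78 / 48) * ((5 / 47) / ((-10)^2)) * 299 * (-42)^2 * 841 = 1441614447 / 1880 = 766816.20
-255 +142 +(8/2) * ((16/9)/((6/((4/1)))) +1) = -104.26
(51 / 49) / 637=51 / 31213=0.00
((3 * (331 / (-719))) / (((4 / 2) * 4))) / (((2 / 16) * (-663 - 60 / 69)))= 22839 / 10978411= 0.00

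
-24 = -24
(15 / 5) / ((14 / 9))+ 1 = 41 / 14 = 2.93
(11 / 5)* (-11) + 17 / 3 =-278 / 15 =-18.53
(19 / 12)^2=361 / 144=2.51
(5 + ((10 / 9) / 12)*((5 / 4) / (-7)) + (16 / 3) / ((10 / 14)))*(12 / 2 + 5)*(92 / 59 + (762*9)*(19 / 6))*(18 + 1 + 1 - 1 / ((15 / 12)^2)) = 32106047009927 / 557550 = 57584157.49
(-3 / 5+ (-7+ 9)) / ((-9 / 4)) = -28 / 45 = -0.62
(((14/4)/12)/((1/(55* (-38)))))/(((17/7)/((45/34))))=-768075/2312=-332.21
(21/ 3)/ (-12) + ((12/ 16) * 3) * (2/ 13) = -37/ 156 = -0.24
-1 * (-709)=709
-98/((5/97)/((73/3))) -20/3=-231346/5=-46269.20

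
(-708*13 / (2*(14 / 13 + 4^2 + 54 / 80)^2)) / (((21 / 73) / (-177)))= 1786516035200 / 198826509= 8985.30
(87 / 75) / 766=29 / 19150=0.00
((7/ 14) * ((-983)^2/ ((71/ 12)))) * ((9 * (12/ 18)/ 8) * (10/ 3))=14494335/ 71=204145.56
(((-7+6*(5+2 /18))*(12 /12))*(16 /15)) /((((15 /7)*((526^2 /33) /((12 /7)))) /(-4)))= -0.01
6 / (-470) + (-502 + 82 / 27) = -3166001 / 6345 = -498.98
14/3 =4.67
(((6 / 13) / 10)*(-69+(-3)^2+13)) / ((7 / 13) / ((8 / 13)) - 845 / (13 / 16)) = 376 / 180115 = 0.00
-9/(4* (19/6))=-27/38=-0.71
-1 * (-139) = 139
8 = 8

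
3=3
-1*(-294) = 294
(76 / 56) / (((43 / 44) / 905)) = 378290 / 301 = 1256.78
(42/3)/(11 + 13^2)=7/90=0.08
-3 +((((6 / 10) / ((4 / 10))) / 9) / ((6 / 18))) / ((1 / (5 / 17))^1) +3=0.15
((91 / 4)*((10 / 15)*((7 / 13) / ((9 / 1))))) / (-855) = -49 / 46170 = -0.00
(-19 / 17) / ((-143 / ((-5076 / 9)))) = -10716 / 2431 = -4.41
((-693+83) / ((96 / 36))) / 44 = -915 / 176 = -5.20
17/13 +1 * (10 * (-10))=-1283/13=-98.69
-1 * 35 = -35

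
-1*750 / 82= -375 / 41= -9.15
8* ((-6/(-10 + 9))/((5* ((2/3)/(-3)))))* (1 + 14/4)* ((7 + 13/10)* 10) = -80676/5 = -16135.20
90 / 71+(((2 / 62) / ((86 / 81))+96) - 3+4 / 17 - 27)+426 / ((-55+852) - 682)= 26361779257 / 370054130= 71.24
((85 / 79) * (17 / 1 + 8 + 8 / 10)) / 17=1.63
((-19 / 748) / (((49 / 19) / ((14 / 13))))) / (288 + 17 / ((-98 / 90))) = -2527 / 64893114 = -0.00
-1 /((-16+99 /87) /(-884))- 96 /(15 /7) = -224724 /2155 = -104.28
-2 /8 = -1 /4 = -0.25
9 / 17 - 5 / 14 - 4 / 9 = -583 / 2142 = -0.27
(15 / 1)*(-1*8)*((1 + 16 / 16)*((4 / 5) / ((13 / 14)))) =-2688 / 13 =-206.77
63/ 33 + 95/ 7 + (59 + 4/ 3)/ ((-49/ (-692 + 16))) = 1370948/ 1617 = 847.83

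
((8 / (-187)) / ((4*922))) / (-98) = 1 / 8448286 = 0.00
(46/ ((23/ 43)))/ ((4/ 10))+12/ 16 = 863/ 4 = 215.75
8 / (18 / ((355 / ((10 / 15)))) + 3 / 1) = 2840 / 1077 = 2.64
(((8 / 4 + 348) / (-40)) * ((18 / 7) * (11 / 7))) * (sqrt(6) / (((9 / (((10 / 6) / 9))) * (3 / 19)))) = -5225 * sqrt(6) / 1134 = -11.29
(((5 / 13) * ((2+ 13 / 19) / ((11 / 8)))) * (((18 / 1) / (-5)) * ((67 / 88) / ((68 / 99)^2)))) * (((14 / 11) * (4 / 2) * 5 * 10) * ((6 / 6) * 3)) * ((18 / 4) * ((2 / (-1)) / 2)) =7494.74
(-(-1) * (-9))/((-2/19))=171/2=85.50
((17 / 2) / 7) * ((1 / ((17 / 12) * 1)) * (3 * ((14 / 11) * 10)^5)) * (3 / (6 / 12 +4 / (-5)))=-1382976000000 / 161051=-8587192.88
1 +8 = 9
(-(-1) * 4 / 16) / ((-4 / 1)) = -1 / 16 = -0.06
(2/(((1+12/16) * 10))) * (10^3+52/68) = 68052/595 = 114.37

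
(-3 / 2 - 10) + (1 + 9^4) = 13101 / 2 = 6550.50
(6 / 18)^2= 1 / 9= 0.11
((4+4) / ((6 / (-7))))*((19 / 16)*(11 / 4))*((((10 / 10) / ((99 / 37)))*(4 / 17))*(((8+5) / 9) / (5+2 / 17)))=-63973 / 84564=-0.76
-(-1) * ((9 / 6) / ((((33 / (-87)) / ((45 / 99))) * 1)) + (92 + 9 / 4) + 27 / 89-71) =937155 / 43076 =21.76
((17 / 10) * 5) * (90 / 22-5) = -85 / 11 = -7.73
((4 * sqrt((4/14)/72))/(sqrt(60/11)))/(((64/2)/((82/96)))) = 41 * sqrt(1155)/483840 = 0.00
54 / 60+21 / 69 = 277 / 230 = 1.20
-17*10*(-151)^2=-3876170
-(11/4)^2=-121/16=-7.56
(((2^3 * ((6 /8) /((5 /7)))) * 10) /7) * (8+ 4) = 144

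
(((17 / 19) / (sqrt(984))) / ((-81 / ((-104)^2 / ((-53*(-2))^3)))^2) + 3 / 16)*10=77685920*sqrt(246) / 339847412559541353 + 15 / 8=1.88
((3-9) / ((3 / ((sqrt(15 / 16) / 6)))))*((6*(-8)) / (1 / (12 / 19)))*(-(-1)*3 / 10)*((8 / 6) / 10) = 48*sqrt(15) / 475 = 0.39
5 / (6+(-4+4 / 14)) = 35 / 16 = 2.19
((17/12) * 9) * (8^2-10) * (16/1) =11016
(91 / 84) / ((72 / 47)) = 611 / 864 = 0.71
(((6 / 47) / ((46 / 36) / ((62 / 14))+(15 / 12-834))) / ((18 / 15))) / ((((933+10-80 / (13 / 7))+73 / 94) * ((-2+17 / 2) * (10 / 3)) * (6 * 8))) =-1 / 7330023030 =-0.00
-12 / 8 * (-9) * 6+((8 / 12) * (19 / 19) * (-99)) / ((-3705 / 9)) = 100233 / 1235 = 81.16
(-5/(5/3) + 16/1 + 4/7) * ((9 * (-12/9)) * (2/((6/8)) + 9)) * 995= -1890500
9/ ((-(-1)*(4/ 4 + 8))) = 1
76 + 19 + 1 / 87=8266 / 87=95.01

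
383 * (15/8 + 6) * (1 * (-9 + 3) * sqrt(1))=-72387/4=-18096.75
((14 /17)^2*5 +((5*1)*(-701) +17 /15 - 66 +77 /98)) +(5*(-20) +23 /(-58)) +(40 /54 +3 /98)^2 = -1075419094403291 /293390146980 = -3665.49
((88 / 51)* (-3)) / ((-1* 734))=44 / 6239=0.01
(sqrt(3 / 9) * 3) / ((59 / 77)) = 2.26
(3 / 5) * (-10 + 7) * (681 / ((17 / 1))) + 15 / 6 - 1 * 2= -12173 / 170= -71.61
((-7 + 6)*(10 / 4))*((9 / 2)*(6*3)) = -405 / 2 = -202.50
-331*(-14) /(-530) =-2317 /265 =-8.74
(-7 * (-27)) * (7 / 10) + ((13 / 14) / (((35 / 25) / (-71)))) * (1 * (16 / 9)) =214243 / 4410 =48.58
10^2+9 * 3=127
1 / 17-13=-220 / 17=-12.94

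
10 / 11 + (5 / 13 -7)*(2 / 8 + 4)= -7781 / 286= -27.21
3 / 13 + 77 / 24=1073 / 312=3.44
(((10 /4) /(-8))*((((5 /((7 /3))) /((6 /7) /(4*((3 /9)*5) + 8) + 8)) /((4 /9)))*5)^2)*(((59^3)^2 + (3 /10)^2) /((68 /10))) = -3185533126666873125 /183628288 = -17347725458.66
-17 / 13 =-1.31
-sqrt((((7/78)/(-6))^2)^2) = -49/219024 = -0.00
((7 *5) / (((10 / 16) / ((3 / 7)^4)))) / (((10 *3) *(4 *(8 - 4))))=27 / 6860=0.00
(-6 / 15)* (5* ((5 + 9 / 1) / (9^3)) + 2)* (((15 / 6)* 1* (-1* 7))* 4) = 42784 / 729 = 58.69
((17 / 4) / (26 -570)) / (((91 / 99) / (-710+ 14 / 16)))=561627 / 93184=6.03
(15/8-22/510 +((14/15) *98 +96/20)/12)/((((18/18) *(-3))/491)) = -29610737/18360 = -1612.79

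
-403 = -403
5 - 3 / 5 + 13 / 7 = 219 / 35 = 6.26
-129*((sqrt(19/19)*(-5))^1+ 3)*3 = 774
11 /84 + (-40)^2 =134411 /84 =1600.13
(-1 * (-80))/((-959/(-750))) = 62.57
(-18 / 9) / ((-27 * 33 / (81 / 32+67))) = 2225 / 14256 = 0.16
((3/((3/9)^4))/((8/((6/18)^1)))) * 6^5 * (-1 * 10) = -787320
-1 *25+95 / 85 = -406 / 17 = -23.88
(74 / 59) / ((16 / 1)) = 37 / 472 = 0.08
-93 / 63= -31 / 21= -1.48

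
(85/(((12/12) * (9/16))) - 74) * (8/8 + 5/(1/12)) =42334/9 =4703.78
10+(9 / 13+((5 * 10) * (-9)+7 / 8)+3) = -45285 / 104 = -435.43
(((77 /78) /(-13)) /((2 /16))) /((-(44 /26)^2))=0.21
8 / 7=1.14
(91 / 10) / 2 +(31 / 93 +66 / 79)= 27107 / 4740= 5.72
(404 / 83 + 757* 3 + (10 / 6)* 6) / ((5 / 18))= 3415086 / 415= 8229.12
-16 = -16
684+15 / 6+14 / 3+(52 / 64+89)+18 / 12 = 37559 / 48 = 782.48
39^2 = 1521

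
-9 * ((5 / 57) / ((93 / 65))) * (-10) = 3250 / 589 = 5.52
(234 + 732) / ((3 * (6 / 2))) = 322 / 3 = 107.33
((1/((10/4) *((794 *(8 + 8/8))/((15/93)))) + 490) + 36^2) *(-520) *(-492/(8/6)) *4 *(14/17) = 236184500668480/209219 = 1128886481.00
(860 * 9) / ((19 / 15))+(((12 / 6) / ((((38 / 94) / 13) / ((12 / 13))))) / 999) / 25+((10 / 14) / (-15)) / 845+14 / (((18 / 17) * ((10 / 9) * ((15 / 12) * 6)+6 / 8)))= 124661203481467 / 20396191725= 6111.98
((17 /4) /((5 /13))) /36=221 /720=0.31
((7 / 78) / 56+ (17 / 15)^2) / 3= 60187 / 140400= 0.43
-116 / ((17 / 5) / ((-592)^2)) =-203269120 / 17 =-11957007.06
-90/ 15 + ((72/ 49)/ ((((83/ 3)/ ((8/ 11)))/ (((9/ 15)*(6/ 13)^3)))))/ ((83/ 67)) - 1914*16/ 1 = -1249372613591202/ 40789183435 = -30630.00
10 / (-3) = -10 / 3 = -3.33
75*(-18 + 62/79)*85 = -8670000/79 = -109746.84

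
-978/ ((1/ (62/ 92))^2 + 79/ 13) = -12218154/ 103427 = -118.13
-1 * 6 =-6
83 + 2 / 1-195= -110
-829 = -829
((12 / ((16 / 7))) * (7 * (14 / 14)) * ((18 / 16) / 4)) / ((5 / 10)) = 1323 / 64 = 20.67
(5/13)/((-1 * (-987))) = 5/12831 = 0.00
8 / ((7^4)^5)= 8 / 79792266297612001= 0.00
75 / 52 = 1.44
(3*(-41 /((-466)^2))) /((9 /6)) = -41 /108578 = -0.00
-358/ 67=-5.34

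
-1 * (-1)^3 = 1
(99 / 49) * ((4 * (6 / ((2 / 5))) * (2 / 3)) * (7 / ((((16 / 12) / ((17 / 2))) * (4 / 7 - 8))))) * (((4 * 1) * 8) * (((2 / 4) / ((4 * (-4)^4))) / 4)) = -25245 / 13312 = -1.90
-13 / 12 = -1.08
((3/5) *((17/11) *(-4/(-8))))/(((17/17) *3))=17/110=0.15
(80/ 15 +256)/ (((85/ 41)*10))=16072/ 1275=12.61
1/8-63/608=13/608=0.02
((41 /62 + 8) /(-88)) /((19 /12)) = -1611 /25916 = -0.06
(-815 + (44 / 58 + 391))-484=-26310 / 29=-907.24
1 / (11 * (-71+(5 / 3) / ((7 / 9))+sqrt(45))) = -3374 / 2531309 - 147 * sqrt(5) / 2531309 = -0.00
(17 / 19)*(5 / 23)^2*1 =425 / 10051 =0.04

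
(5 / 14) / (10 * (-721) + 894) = -5 / 88424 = -0.00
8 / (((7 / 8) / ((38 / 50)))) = 1216 / 175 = 6.95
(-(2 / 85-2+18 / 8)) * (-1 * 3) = 279 / 340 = 0.82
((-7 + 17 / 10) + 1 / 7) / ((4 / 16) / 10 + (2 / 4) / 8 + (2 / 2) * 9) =-2888 / 5089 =-0.57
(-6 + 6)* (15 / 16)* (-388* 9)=0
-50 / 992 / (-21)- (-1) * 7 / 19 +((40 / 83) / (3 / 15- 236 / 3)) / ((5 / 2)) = 7121752457 / 19333439664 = 0.37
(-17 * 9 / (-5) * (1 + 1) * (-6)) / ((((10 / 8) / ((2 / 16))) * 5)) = -918 / 125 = -7.34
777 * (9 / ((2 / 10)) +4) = 38073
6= 6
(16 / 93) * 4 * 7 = 448 / 93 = 4.82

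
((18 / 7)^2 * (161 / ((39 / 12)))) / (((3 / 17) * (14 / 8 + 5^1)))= 25024 / 91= 274.99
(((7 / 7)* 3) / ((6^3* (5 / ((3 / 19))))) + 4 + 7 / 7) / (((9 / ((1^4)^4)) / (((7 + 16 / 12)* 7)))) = 399035 / 12312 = 32.41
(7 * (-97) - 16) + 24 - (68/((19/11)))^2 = -801735/361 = -2220.87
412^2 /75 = 169744 /75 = 2263.25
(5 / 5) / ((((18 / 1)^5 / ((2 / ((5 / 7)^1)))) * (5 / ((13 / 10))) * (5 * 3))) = 91 / 3542940000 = 0.00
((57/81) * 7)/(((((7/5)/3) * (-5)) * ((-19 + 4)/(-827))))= -15713/135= -116.39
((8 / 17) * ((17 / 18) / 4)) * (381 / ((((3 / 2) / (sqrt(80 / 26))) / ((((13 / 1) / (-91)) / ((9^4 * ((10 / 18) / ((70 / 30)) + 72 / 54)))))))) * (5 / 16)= -635 * sqrt(130) / 33776028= -0.00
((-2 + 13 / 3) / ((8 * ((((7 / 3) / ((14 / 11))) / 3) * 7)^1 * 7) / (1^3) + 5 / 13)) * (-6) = -1638 / 28073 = -0.06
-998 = -998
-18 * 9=-162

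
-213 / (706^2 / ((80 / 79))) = -4260 / 9844111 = -0.00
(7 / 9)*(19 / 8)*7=931 / 72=12.93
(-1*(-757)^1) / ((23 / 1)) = 757 / 23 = 32.91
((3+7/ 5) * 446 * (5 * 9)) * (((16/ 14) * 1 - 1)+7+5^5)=1936152900/ 7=276593271.43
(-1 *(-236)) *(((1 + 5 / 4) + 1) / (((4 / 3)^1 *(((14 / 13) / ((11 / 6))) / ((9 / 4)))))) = 987129 / 448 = 2203.41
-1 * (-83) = 83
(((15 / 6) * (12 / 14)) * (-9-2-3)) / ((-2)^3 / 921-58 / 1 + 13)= 27630 / 41453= 0.67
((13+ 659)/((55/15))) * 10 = 20160/11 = 1832.73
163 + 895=1058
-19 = -19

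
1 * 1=1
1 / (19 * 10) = 1 / 190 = 0.01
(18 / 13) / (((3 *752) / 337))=1011 / 4888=0.21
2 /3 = 0.67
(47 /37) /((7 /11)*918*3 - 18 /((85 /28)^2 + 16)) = 10220573 /14095207350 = 0.00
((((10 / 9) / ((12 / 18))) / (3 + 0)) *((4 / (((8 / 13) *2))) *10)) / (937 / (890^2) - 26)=-128716250 / 185342967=-0.69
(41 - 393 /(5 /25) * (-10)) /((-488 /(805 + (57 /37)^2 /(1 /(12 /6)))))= -21828320213 /668072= -32673.60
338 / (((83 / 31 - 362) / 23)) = -240994 / 11139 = -21.64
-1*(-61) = 61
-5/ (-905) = 1/ 181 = 0.01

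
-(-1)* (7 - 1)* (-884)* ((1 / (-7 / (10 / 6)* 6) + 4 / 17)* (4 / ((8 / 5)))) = -54470 / 21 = -2593.81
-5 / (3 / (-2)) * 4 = 40 / 3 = 13.33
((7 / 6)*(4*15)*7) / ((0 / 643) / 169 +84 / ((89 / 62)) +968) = 0.48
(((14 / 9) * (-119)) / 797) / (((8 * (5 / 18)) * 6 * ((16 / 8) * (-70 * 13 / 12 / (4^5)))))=30464 / 259025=0.12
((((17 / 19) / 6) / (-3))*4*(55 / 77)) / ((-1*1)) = 170 / 1197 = 0.14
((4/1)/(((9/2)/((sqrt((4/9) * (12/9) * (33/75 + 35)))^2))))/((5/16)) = 1814528/30375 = 59.74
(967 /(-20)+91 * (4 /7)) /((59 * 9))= 73 /10620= 0.01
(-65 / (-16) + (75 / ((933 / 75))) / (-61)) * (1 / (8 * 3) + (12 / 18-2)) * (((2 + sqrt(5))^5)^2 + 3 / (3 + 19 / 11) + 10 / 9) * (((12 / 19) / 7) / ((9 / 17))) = -39433524615500735 / 48582758016-1081040936525 * sqrt(5) / 2978136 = -1623353.19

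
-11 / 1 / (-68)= 11 / 68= 0.16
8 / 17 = 0.47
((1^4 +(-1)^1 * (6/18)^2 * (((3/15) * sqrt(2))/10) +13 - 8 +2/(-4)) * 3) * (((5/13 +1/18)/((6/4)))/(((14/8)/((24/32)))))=1133/546 - 103 * sqrt(2)/122850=2.07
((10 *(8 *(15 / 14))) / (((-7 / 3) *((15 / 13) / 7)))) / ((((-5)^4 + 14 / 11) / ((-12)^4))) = -355829760 / 48223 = -7378.84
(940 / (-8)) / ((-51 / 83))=19505 / 102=191.23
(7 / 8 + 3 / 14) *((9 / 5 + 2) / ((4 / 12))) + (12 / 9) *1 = 11551 / 840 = 13.75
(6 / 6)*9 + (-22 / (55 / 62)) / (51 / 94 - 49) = 216631 / 22775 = 9.51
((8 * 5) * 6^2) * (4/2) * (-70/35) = -5760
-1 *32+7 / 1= -25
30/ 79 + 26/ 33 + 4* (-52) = -539212/ 2607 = -206.83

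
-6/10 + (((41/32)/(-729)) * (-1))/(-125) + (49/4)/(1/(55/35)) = 54383359/2916000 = 18.65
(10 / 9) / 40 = 1 / 36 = 0.03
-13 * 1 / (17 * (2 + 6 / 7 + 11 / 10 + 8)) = -910 / 14229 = -0.06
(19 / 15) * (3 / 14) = 19 / 70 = 0.27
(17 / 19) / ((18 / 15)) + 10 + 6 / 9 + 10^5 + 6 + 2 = 11402213 / 114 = 100019.41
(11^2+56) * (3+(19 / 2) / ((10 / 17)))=67791 / 20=3389.55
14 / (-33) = -14 / 33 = -0.42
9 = 9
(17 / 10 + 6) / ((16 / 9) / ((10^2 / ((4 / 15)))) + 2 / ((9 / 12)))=7425 / 2576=2.88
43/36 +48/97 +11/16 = 33199/13968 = 2.38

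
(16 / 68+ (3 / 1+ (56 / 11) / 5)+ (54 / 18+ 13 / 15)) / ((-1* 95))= -22777 / 266475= -0.09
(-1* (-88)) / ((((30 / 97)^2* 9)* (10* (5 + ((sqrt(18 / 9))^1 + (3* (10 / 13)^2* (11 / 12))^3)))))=2244613542207894572 / 1996843794323955975 - 2411328512091661019* sqrt(2) / 19968437943239559750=0.95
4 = 4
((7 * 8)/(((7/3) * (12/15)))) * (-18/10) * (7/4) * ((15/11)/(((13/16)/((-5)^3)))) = 19825.17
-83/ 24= -3.46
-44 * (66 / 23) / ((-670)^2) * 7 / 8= -2541 / 10324700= -0.00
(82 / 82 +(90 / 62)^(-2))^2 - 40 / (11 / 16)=-2526321844 / 45106875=-56.01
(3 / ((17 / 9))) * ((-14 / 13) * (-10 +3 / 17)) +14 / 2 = 23.80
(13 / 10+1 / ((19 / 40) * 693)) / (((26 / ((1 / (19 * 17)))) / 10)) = 171571 / 110576466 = 0.00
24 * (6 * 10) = 1440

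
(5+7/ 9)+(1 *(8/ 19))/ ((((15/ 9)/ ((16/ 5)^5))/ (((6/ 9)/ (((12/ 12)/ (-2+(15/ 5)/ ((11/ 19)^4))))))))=54838022778364/ 39118921875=1401.83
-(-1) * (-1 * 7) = -7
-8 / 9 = -0.89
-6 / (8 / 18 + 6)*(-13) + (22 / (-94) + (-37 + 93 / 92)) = -3024517 / 125396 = -24.12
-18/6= -3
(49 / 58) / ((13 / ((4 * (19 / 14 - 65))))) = -6237 / 377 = -16.54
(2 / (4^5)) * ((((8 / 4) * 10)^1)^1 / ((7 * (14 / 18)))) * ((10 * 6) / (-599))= -675 / 939232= -0.00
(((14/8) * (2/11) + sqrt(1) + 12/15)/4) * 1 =233/440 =0.53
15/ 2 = 7.50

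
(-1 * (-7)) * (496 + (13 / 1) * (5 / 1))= 3927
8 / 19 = 0.42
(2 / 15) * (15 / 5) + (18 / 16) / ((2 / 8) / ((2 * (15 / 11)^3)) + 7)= 532537 / 951655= 0.56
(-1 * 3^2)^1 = -9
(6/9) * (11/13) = 0.56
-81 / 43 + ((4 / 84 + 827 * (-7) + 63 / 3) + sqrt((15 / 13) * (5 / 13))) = -5210162 / 903 + 5 * sqrt(3) / 13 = -5769.17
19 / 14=1.36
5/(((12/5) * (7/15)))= 125/28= 4.46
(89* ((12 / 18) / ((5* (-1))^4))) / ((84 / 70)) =89 / 1125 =0.08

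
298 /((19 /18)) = 5364 /19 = 282.32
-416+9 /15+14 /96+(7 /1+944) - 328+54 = 62819 /240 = 261.75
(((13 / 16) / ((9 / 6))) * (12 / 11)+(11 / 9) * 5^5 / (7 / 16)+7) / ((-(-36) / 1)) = 12110521 / 49896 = 242.72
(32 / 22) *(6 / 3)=32 / 11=2.91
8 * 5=40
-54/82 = -27/41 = -0.66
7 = 7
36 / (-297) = -4 / 33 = -0.12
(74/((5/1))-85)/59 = -351/295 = -1.19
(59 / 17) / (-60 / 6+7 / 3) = -177 / 391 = -0.45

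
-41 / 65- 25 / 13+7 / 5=-1.15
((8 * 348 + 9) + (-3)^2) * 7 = 19614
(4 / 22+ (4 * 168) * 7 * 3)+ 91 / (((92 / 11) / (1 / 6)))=85700179 / 6072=14114.00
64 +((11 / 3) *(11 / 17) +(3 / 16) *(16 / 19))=64468 / 969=66.53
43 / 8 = 5.38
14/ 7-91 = -89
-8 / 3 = -2.67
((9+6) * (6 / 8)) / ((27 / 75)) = 31.25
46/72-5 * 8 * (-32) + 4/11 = 507277/396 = 1281.00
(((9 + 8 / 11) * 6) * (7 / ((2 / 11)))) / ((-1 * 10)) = -2247 / 10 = -224.70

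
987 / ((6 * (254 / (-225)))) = -74025 / 508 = -145.72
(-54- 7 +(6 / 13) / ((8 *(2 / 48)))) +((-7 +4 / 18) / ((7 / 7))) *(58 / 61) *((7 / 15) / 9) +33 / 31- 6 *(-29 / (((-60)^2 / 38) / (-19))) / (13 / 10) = -16790635 / 195858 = -85.73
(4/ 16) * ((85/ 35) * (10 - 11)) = -17/ 28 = -0.61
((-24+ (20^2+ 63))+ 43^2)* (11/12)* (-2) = -12584/3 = -4194.67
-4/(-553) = 4/553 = 0.01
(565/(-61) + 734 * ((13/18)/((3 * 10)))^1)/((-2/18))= -138481/1830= -75.67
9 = 9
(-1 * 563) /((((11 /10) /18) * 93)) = -33780 /341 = -99.06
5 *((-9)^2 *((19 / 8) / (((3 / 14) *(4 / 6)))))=53865 / 8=6733.12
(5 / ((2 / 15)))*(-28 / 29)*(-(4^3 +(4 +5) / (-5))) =65310 / 29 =2252.07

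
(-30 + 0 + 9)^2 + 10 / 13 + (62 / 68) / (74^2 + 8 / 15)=16040388821 / 36309416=441.77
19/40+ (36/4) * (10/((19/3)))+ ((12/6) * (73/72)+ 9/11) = 17.53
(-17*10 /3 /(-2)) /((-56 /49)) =-595 /24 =-24.79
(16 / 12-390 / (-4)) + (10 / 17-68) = 3205 / 102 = 31.42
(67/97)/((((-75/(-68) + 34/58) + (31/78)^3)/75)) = 1175619533400/39757403677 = 29.57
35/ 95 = 7/ 19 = 0.37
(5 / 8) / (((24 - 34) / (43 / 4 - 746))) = 2941 / 64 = 45.95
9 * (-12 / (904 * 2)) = -27 / 452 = -0.06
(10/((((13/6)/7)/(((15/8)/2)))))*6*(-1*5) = -23625/26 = -908.65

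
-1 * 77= -77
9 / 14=0.64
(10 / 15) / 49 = 2 / 147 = 0.01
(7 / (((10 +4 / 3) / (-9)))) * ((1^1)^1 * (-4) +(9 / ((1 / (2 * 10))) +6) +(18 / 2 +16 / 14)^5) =-48796782075 / 81634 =-597750.72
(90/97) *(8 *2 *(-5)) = -7200/97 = -74.23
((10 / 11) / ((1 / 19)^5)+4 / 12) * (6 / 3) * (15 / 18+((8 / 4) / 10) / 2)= 2079923468 / 495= 4201865.59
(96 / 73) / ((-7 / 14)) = -192 / 73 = -2.63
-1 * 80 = -80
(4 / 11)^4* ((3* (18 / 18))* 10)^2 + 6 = 318246 / 14641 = 21.74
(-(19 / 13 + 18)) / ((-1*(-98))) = -253 / 1274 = -0.20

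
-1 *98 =-98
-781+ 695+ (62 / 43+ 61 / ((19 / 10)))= -42854 / 817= -52.45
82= 82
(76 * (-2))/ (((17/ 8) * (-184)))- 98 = -38166/ 391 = -97.61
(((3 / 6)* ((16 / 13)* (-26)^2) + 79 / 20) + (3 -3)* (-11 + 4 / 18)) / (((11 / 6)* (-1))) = -25197 / 110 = -229.06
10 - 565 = -555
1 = 1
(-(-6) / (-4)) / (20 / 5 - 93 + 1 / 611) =611 / 36252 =0.02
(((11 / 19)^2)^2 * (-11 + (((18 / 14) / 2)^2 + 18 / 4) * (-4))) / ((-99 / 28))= 7996648 / 8210223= 0.97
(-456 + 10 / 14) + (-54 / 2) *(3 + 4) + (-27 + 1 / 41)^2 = 981342 / 11767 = 83.40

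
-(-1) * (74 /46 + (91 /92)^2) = 21897 /8464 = 2.59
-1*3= -3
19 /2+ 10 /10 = 21 /2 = 10.50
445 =445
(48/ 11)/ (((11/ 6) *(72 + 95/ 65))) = 3744/ 115555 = 0.03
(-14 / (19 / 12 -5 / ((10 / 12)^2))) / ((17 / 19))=15960 / 5729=2.79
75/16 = 4.69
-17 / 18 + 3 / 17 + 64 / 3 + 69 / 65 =430159 / 19890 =21.63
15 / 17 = 0.88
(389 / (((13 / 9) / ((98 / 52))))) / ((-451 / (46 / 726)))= -1315209 / 18444998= -0.07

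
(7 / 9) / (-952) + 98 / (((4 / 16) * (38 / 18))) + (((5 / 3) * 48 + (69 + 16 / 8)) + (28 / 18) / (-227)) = 1777353167 / 5279112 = 336.68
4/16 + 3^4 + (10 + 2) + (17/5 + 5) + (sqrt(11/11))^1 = 102.65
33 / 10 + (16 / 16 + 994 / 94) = 6991 / 470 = 14.87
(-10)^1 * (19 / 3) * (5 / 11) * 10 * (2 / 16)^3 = -2375 / 4224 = -0.56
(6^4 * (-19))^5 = -9053010257281494810624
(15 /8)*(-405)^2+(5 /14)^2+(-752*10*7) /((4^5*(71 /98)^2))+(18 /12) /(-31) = 307449.02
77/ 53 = 1.45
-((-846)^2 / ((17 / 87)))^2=-3877215653013264 / 289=-13415971117692.96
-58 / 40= -29 / 20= -1.45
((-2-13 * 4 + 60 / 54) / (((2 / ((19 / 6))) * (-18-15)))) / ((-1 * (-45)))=2261 / 40095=0.06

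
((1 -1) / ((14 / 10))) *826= 0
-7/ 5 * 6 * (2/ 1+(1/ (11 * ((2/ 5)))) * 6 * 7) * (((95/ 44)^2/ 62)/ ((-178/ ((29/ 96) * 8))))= 46534705/ 470045312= 0.10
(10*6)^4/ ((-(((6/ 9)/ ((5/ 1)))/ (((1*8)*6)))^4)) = -217678233600000000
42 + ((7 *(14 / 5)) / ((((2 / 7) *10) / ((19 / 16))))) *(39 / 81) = 991921 / 21600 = 45.92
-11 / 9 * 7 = -77 / 9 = -8.56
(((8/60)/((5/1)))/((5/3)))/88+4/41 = 22041/225500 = 0.10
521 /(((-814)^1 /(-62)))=16151 /407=39.68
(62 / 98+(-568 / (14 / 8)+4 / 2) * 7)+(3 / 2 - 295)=-249985 / 98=-2550.87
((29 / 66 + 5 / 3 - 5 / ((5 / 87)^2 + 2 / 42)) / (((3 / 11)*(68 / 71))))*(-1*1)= 2138671 / 5814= 367.85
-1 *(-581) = 581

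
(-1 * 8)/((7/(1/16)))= -1/14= -0.07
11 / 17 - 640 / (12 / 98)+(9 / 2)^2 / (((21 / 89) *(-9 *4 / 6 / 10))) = -7667011 / 1428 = -5369.06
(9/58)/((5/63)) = 567/290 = 1.96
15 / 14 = 1.07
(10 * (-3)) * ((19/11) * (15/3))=-2850/11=-259.09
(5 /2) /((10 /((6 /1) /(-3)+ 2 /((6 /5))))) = -0.08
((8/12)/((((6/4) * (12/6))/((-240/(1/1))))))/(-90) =16/27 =0.59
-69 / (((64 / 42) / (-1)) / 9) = 13041 / 32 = 407.53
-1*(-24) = 24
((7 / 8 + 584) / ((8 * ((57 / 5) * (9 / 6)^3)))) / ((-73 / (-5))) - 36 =-32238961 / 898776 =-35.87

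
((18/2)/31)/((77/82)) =738/2387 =0.31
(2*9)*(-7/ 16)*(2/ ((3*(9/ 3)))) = -7/ 4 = -1.75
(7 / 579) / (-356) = -7 / 206124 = -0.00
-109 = -109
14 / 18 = 7 / 9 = 0.78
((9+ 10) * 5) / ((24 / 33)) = 1045 / 8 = 130.62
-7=-7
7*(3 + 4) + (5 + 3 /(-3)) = 53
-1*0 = 0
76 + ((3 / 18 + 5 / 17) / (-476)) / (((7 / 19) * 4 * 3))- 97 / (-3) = 441822307 / 4078368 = 108.33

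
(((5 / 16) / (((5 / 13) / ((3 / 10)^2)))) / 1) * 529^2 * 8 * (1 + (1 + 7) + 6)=98224191 / 40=2455604.78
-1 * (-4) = 4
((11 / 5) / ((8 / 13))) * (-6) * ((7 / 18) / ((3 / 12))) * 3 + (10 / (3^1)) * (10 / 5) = -2803 / 30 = -93.43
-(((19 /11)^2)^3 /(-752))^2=-2213314919066161 /1774793800749232384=-0.00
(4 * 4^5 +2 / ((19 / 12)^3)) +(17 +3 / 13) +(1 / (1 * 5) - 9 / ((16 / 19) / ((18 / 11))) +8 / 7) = 1125338692337 / 274634360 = 4097.59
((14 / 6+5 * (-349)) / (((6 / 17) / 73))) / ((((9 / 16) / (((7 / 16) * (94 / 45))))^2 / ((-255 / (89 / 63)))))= 167138351113384 / 973215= 171738363.17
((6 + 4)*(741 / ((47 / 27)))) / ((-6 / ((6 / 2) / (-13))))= 7695 / 47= 163.72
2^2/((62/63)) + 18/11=1944/341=5.70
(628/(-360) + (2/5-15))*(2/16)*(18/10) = -1471/400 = -3.68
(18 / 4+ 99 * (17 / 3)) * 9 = 10179 / 2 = 5089.50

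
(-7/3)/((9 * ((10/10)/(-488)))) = 3416/27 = 126.52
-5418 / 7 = -774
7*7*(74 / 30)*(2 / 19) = 3626 / 285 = 12.72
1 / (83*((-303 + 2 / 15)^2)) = 225 / 1713024467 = 0.00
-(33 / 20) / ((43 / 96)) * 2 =-1584 / 215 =-7.37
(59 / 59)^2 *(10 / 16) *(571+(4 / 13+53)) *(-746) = -3784085 / 13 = -291083.46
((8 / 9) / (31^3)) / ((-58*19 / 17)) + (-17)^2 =289.00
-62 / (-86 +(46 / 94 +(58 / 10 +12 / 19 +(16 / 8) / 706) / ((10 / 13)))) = 244302475 / 303982823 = 0.80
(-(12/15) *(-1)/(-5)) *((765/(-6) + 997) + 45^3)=-14719.12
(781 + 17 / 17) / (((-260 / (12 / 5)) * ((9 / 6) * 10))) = -782 / 1625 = -0.48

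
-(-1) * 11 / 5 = 11 / 5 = 2.20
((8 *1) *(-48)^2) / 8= 2304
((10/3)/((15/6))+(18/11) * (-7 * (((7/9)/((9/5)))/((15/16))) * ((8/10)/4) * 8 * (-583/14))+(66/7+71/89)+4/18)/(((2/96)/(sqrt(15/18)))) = 15929.74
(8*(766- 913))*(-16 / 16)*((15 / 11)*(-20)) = -352800 / 11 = -32072.73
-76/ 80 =-19/ 20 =-0.95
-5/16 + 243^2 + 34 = 945323/16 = 59082.69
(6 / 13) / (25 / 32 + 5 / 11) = 704 / 1885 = 0.37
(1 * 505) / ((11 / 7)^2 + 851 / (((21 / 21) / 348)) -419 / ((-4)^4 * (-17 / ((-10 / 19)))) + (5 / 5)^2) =1023057280 / 599960128513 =0.00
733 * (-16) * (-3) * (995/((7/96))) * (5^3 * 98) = 5881357440000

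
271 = 271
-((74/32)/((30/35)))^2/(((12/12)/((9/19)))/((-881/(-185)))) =-1597253/97280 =-16.42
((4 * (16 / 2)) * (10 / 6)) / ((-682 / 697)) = -55760 / 1023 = -54.51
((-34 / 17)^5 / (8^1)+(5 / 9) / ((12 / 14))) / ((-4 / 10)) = 905 / 108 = 8.38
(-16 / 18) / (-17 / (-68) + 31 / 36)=-4 / 5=-0.80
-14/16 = -7/8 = -0.88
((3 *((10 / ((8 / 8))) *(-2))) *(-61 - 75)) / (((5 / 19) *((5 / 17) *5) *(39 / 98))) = 17219776 / 325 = 52983.93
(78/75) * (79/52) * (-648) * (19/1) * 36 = -17507664/25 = -700306.56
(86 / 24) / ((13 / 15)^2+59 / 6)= 3225 / 9526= 0.34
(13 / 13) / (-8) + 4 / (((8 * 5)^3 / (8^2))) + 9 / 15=479 / 1000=0.48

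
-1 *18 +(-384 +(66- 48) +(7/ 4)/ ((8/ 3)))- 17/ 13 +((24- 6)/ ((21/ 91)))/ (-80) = -802103/ 2080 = -385.63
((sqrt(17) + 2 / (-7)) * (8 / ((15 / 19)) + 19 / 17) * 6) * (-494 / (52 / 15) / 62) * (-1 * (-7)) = 163533 / 527-1144731 * sqrt(17) / 1054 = -4167.72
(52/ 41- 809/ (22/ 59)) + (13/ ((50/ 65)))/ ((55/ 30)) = -9737561/ 4510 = -2159.10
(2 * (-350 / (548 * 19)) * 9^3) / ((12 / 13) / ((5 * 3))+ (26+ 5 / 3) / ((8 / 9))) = -66339000 / 42212851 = -1.57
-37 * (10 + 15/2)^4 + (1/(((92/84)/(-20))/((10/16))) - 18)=-1277042699/368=-3470224.73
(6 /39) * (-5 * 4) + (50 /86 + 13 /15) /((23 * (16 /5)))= -943369 /308568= -3.06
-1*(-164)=164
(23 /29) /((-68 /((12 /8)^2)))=-207 /7888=-0.03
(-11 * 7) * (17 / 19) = -1309 / 19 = -68.89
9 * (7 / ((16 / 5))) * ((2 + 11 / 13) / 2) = 28.02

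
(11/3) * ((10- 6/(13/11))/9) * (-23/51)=-16192/17901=-0.90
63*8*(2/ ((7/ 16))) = 2304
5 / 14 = 0.36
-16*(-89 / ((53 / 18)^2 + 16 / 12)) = 461376 / 3241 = 142.36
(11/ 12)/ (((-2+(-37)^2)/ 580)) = 1595/ 4101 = 0.39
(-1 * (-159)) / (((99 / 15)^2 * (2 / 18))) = 3975 / 121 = 32.85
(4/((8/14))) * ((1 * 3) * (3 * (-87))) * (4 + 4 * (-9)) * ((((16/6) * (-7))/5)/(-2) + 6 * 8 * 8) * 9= 3045506688/5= 609101337.60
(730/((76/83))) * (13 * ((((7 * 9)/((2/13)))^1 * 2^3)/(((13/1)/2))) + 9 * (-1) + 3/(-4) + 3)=793153395/152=5218114.44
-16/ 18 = -8/ 9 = -0.89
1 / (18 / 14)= 7 / 9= 0.78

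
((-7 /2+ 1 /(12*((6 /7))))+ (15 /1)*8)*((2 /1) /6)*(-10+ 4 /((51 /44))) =-1401965 /5508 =-254.53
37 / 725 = 0.05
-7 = -7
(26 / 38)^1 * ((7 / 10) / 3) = 91 / 570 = 0.16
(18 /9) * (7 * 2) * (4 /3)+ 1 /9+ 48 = 769 /9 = 85.44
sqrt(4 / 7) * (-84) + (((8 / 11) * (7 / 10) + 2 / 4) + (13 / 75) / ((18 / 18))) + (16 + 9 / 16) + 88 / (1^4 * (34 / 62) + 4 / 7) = 102995273 / 1069200 - 24 * sqrt(7) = 32.83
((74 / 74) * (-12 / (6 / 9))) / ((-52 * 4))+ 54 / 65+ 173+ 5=178.92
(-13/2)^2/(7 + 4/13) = 2197/380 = 5.78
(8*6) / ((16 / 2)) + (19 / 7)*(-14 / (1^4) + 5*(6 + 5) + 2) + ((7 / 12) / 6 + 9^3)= 429313 / 504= 851.81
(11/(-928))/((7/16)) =-11/406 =-0.03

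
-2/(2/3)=-3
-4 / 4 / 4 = -1 / 4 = -0.25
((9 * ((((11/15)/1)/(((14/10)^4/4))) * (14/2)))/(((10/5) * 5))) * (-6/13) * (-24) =237600/4459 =53.29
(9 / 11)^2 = 81 / 121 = 0.67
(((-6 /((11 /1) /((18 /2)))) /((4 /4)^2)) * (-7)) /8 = 4.30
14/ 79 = 0.18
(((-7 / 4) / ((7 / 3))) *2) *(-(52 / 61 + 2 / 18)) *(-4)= -1058 / 183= -5.78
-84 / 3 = -28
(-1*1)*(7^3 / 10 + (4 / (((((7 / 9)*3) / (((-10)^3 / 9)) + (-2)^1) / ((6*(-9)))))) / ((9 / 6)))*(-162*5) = 172789443 / 2021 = 85497.00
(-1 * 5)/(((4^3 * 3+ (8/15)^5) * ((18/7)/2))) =-2953125/145832768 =-0.02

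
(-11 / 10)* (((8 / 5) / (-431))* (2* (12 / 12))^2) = 176 / 10775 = 0.02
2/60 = 1/30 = 0.03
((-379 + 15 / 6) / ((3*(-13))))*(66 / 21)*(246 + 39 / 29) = 19804653 / 2639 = 7504.61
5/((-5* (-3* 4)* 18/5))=5/216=0.02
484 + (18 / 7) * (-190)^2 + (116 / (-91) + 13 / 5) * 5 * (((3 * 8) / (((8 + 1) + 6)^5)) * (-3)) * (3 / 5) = 93312.57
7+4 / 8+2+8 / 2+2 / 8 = 55 / 4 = 13.75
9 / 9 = 1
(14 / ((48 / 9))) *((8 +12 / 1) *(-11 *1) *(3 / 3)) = -1155 / 2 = -577.50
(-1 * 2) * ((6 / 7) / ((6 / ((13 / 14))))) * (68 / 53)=-884 / 2597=-0.34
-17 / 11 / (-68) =1 / 44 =0.02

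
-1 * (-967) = 967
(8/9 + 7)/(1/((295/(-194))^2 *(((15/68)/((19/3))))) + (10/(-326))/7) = 0.64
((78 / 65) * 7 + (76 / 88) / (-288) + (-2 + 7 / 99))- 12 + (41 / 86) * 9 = -51253 / 41280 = -1.24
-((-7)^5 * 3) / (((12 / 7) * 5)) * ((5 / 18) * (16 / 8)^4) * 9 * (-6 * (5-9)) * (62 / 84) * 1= 4168136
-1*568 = -568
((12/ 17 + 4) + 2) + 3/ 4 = 507/ 68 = 7.46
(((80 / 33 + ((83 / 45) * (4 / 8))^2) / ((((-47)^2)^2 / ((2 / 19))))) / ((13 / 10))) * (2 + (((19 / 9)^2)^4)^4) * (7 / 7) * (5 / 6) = 24275560270540439539727961665172480658748028617 / 22124712781357624269892466202756221447824782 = 1097.21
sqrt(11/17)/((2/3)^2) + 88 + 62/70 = 9 * sqrt(187)/68 + 3111/35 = 90.70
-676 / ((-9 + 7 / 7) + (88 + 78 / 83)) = -8.35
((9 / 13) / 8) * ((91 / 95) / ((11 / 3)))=189 / 8360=0.02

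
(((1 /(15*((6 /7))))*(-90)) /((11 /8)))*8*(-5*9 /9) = 2240 /11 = 203.64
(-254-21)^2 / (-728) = -75625 / 728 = -103.88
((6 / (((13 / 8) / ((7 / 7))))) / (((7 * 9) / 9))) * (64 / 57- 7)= -3.10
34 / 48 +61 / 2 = 749 / 24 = 31.21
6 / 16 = 3 / 8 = 0.38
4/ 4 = 1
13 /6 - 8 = -35 /6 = -5.83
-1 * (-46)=46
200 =200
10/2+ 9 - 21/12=49/4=12.25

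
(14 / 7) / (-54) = -1 / 27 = -0.04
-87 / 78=-29 / 26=-1.12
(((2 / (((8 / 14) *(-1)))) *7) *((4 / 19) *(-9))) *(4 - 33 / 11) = 46.42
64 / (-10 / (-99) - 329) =-6336 / 32561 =-0.19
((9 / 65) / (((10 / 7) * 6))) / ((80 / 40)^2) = 21 / 5200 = 0.00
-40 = -40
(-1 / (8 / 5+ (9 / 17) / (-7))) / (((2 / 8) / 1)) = -2380 / 907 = -2.62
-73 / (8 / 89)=-6497 / 8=-812.12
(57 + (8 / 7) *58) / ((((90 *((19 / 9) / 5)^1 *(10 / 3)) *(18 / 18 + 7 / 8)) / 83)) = 143258 / 3325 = 43.09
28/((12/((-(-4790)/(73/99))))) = 1106490/73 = 15157.40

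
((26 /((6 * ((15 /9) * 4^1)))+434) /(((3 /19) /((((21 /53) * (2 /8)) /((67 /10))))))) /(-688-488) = -165167 /4772544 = -0.03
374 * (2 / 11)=68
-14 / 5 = -2.80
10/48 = 5/24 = 0.21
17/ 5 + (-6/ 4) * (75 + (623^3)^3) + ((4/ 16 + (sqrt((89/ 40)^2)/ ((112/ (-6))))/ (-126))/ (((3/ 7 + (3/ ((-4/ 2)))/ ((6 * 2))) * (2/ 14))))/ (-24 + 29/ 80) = -10226226043452212531834937575983/ 482205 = -21207216937717801623448400.00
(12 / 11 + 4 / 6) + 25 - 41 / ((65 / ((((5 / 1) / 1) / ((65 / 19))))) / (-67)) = 2468504 / 27885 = 88.52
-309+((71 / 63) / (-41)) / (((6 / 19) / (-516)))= -682133 / 2583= -264.09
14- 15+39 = 38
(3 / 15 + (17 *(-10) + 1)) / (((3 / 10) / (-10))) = 16880 / 3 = 5626.67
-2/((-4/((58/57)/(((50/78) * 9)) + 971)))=4151779/8550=485.59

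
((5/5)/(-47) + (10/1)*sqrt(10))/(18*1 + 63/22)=-22/21573 + 220*sqrt(10)/459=1.51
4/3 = 1.33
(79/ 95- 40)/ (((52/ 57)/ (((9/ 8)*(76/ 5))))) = -1908873/ 2600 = -734.18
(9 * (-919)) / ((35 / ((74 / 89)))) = -612054 / 3115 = -196.49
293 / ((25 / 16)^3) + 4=1262628 / 15625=80.81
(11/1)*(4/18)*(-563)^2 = 6973318/9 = 774813.11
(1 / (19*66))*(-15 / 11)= -5 / 4598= -0.00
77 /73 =1.05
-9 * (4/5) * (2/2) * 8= -288/5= -57.60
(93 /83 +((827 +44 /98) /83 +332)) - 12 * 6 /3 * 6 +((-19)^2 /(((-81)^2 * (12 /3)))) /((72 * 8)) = 12239836911899 /61478984448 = 199.09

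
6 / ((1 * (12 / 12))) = 6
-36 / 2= -18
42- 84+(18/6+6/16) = -309/8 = -38.62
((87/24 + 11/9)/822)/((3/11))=3839/177552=0.02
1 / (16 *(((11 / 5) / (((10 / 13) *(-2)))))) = -25 / 572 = -0.04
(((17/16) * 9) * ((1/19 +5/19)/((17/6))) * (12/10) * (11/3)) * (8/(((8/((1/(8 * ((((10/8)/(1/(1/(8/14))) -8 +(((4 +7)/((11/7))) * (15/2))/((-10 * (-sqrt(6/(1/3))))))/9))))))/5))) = -745767/156883 -112266 * sqrt(2)/156883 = -5.77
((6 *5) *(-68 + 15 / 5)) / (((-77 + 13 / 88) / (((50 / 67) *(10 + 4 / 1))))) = 265.09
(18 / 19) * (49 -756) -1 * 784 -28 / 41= -1133034 / 779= -1454.47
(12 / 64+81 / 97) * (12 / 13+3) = 80937 / 20176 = 4.01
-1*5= -5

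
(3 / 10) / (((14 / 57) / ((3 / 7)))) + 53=52453 / 980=53.52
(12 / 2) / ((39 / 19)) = 38 / 13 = 2.92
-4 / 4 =-1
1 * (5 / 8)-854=-6827 / 8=-853.38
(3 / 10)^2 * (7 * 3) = 189 / 100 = 1.89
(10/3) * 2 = 20/3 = 6.67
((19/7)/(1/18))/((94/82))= 14022/329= 42.62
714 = 714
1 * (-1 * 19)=-19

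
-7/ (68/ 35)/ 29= -245/ 1972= -0.12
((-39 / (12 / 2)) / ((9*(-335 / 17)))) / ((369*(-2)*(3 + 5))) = -221 / 35601120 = -0.00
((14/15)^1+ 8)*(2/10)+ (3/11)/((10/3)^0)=1699/825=2.06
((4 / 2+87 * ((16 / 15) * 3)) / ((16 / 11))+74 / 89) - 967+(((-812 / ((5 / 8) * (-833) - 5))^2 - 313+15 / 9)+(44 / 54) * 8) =-434830628911 / 404184600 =-1075.82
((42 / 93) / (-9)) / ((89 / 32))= -448 / 24831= -0.02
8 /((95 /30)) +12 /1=276 /19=14.53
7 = 7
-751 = -751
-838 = -838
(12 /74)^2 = 36 /1369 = 0.03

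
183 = 183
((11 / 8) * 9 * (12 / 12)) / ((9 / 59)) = 649 / 8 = 81.12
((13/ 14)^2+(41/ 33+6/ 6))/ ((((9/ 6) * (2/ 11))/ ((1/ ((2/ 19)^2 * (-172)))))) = -168587/ 28224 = -5.97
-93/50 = -1.86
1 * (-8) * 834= -6672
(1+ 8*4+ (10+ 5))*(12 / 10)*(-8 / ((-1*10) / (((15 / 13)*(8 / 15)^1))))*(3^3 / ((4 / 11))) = 684288 / 325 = 2105.50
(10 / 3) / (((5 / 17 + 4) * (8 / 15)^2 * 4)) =6375 / 9344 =0.68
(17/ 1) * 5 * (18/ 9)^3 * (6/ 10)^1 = 408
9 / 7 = 1.29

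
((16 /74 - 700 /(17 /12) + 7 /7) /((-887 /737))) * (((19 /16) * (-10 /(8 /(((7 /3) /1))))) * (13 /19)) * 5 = -173275977875 /35707072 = -4852.71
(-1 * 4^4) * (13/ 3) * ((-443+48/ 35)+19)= 49227776/ 105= 468835.96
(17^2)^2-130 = 83391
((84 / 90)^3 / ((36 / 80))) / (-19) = -0.10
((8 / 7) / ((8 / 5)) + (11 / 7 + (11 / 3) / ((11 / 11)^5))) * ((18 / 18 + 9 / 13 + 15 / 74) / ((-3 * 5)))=-45575 / 60606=-0.75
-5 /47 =-0.11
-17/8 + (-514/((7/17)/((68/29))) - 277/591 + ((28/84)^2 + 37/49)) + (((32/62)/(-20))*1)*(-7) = -9149110328123/3124096920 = -2928.56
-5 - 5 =-10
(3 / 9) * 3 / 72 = 1 / 72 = 0.01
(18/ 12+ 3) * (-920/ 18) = -230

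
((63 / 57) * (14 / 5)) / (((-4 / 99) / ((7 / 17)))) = -31.54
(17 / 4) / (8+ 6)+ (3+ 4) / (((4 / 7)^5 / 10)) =4118803 / 3584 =1149.22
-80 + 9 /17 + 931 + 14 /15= 217378 /255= 852.46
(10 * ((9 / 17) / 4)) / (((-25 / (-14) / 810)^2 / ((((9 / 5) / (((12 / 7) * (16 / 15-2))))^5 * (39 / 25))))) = -765538.26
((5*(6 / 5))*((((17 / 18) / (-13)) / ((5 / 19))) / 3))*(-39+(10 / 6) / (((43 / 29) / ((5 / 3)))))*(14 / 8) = 8121512 / 226395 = 35.87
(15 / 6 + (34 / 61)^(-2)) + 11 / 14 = 52635 / 8092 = 6.50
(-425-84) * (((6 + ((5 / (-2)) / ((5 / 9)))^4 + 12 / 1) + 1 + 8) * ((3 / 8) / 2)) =-41712.15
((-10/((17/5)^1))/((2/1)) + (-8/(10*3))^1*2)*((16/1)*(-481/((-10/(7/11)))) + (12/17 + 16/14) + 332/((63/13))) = -2408475568/2145825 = -1122.40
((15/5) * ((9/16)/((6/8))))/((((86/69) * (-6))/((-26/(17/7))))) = 18837/5848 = 3.22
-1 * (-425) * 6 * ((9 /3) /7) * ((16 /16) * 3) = 22950 /7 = 3278.57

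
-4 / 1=-4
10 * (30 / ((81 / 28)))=2800 / 27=103.70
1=1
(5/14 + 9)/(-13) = -131/182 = -0.72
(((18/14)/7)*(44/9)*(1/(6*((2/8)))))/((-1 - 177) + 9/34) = -2992/888321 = -0.00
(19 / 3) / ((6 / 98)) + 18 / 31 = 29023 / 279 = 104.03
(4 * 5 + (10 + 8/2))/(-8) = -17/4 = -4.25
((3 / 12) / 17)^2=1 / 4624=0.00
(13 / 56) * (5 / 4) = 65 / 224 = 0.29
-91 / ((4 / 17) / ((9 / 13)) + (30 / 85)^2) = -195.94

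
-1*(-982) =982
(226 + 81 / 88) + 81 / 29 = 586229 / 2552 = 229.71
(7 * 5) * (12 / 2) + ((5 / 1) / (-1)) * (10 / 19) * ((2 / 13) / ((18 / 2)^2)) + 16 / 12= 4228046 / 20007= 211.33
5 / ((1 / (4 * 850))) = 17000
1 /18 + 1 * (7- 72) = -64.94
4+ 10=14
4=4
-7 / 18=-0.39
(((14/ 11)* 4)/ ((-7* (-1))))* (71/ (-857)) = -568/ 9427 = -0.06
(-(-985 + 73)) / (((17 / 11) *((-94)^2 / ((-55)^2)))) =202.03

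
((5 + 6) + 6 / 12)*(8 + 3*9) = 402.50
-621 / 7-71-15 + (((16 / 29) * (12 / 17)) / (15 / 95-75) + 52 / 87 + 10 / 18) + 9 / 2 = -829662443 / 4907322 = -169.07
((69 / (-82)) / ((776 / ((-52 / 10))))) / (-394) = -897 / 62677520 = -0.00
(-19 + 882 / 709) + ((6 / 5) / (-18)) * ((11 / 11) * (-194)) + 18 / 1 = 140141 / 10635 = 13.18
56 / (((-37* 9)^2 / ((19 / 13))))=1064 / 1441557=0.00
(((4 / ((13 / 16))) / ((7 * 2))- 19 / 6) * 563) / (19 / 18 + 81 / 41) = -106435713 / 203567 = -522.85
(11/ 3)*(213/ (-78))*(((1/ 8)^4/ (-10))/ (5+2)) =0.00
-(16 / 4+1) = -5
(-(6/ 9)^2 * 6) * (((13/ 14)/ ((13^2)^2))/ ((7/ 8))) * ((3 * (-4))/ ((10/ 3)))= 192/ 538265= 0.00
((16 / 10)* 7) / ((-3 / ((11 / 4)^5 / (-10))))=1127357 / 19200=58.72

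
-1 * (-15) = 15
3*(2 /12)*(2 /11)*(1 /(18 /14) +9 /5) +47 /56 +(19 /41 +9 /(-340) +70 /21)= 93588343 /19320840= 4.84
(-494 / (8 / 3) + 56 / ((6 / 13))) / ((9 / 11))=-8437 / 108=-78.12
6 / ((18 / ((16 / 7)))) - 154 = -3218 / 21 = -153.24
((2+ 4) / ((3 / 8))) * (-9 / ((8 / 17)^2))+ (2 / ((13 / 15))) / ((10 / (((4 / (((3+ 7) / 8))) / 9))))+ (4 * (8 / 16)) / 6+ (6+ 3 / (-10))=-33495 / 52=-644.13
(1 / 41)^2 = 1 / 1681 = 0.00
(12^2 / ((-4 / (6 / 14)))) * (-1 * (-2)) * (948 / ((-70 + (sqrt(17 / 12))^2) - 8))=2457216 / 6433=381.97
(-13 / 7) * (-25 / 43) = 325 / 301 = 1.08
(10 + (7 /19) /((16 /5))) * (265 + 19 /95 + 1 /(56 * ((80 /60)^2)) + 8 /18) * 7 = 2195793745 /116736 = 18809.91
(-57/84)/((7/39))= -741/196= -3.78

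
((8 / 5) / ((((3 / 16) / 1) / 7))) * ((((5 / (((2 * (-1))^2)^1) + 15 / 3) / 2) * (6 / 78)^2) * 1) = 560 / 507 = 1.10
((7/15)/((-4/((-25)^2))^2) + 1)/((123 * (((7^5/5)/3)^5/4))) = 46146628125/219935253624890243732348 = 0.00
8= 8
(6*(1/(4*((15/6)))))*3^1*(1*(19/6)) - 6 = -3/10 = -0.30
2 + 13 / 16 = 45 / 16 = 2.81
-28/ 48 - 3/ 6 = -13/ 12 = -1.08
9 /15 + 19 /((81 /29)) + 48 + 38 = 37828 /405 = 93.40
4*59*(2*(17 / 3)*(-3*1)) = -8024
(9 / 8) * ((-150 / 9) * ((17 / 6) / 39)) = -425 / 312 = -1.36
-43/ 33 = -1.30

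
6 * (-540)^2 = 1749600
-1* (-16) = 16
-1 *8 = -8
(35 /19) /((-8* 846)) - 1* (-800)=102873565 /128592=800.00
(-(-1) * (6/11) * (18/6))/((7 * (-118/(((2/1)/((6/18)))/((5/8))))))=-432/22715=-0.02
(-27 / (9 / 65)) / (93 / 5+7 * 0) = -10.48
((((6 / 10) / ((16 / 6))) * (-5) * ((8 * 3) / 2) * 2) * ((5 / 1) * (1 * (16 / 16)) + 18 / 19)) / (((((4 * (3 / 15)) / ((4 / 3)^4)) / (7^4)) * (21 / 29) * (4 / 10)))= -899208800 / 171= -5258530.99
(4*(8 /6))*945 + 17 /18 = 90737 /18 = 5040.94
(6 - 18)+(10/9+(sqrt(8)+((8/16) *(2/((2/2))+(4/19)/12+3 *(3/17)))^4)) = -5.43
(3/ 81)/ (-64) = -1/ 1728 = -0.00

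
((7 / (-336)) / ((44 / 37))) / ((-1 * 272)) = 37 / 574464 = 0.00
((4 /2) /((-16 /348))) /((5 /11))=-957 /10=-95.70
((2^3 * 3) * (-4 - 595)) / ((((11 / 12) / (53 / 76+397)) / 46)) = -59963014800 / 209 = -286904377.03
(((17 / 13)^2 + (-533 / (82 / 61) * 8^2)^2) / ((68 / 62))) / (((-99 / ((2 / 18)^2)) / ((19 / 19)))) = -3373608877823 / 46077174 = -73216.49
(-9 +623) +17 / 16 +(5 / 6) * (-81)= 547.56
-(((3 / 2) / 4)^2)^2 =-81 / 4096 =-0.02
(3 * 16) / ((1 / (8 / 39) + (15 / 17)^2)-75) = -36992 / 53443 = -0.69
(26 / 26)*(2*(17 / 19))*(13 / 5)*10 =884 / 19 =46.53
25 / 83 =0.30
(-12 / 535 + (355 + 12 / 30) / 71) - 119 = -4330928 / 37985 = -114.02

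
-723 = -723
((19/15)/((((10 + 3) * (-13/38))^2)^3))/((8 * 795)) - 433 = -120300244974907731613/277829665085585925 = -433.00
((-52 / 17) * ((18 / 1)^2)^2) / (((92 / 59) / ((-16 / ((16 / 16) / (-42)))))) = -54107149824 / 391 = -138381457.35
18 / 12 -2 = -1 / 2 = -0.50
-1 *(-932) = 932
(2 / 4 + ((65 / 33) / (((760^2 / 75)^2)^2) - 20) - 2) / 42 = -67387578171674065189 / 131640850381874921472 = -0.51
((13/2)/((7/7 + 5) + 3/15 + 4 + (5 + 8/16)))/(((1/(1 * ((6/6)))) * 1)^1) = 65/157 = 0.41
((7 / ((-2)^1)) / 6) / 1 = -7 / 12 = -0.58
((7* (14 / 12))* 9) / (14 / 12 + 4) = 14.23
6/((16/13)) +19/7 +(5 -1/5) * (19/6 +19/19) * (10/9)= 15025/504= 29.81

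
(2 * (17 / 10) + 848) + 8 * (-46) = 2417 / 5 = 483.40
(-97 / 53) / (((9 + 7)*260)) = -97 / 220480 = -0.00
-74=-74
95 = 95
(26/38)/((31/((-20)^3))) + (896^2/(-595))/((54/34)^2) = -1527450944/2146905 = -711.47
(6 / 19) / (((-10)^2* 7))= 3 / 6650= 0.00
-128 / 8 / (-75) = 16 / 75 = 0.21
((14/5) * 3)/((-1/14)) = -588/5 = -117.60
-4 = -4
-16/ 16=-1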